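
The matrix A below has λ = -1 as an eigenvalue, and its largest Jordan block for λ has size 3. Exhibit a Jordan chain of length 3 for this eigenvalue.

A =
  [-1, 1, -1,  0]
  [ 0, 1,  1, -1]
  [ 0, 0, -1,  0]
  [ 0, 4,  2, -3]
A Jordan chain for λ = -1 of length 3:
v_1 = (2, 0, 0, 0)ᵀ
v_2 = (1, 2, 0, 4)ᵀ
v_3 = (0, 1, 0, 0)ᵀ

Let N = A − (-1)·I. We want v_3 with N^3 v_3 = 0 but N^2 v_3 ≠ 0; then v_{j-1} := N · v_j for j = 3, …, 2.

Pick v_3 = (0, 1, 0, 0)ᵀ.
Then v_2 = N · v_3 = (1, 2, 0, 4)ᵀ.
Then v_1 = N · v_2 = (2, 0, 0, 0)ᵀ.

Sanity check: (A − (-1)·I) v_1 = (0, 0, 0, 0)ᵀ = 0. ✓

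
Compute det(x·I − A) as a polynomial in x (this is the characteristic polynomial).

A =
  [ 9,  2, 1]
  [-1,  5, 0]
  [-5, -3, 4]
x^3 - 18*x^2 + 108*x - 216

Expanding det(x·I − A) (e.g. by cofactor expansion or by noting that A is similar to its Jordan form J, which has the same characteristic polynomial as A) gives
  χ_A(x) = x^3 - 18*x^2 + 108*x - 216
which factors as (x - 6)^3. The eigenvalues (with algebraic multiplicities) are λ = 6 with multiplicity 3.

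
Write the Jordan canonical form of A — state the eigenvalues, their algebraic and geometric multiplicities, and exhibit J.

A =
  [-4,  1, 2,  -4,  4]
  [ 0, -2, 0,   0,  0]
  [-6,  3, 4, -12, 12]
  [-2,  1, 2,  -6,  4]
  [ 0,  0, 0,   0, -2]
J_2(-2) ⊕ J_1(-2) ⊕ J_1(-2) ⊕ J_1(-2)

The characteristic polynomial is
  det(x·I − A) = x^5 + 10*x^4 + 40*x^3 + 80*x^2 + 80*x + 32 = (x + 2)^5

Eigenvalues and multiplicities (the geometric multiplicity of λ is n − rank(A − λI), which equals the number of Jordan blocks for λ):
  λ = -2: algebraic multiplicity = 5, geometric multiplicity = 4

Determining the block sizes for each eigenvalue:
  λ = -2: 4 blocks summing to 5 forces exactly one block of size 2 and the rest size 1 → block sizes [2, 1, 1, 1]

Assembling the blocks gives a Jordan form
J =
  [-2,  1,  0,  0,  0]
  [ 0, -2,  0,  0,  0]
  [ 0,  0, -2,  0,  0]
  [ 0,  0,  0, -2,  0]
  [ 0,  0,  0,  0, -2]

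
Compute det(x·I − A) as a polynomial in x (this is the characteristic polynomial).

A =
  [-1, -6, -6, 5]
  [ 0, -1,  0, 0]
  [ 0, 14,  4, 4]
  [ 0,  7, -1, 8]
x^4 - 10*x^3 + 13*x^2 + 60*x + 36

Expanding det(x·I − A) (e.g. by cofactor expansion or by noting that A is similar to its Jordan form J, which has the same characteristic polynomial as A) gives
  χ_A(x) = x^4 - 10*x^3 + 13*x^2 + 60*x + 36
which factors as (x - 6)^2*(x + 1)^2. The eigenvalues (with algebraic multiplicities) are λ = -1 with multiplicity 2, λ = 6 with multiplicity 2.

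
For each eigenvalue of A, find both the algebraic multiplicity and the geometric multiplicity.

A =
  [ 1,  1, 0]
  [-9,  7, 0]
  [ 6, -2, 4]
λ = 4: alg = 3, geom = 2

Step 1 — factor the characteristic polynomial to read off the algebraic multiplicities:
  χ_A(x) = (x - 4)^3

Step 2 — compute geometric multiplicities via the rank-nullity identity g(λ) = n − rank(A − λI):
  rank(A − (4)·I) = 1, so dim ker(A − (4)·I) = n − 1 = 2

Summary:
  λ = 4: algebraic multiplicity = 3, geometric multiplicity = 2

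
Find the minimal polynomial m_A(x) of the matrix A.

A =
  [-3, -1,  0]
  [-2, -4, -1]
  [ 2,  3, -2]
x^3 + 9*x^2 + 27*x + 27

The characteristic polynomial is χ_A(x) = (x + 3)^3, so the eigenvalues are known. The minimal polynomial is
  m_A(x) = Π_λ (x − λ)^{k_λ}
where k_λ is the size of the *largest* Jordan block for λ (equivalently, the smallest k with (A − λI)^k v = 0 for every generalised eigenvector v of λ).

  λ = -3: largest Jordan block has size 3, contributing (x + 3)^3

So m_A(x) = (x + 3)^3 = x^3 + 9*x^2 + 27*x + 27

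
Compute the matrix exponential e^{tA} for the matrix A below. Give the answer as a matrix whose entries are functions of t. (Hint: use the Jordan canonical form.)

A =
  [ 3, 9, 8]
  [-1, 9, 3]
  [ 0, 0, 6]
e^{tA} =
  [-3*t*exp(6*t) + exp(6*t), 9*t*exp(6*t), 3*t^2*exp(6*t)/2 + 8*t*exp(6*t)]
  [-t*exp(6*t), 3*t*exp(6*t) + exp(6*t), t^2*exp(6*t)/2 + 3*t*exp(6*t)]
  [0, 0, exp(6*t)]

Strategy: write A = P · J · P⁻¹ where J is a Jordan canonical form, so e^{tA} = P · e^{tJ} · P⁻¹, and e^{tJ} can be computed block-by-block.

A has Jordan form
J =
  [6, 1, 0]
  [0, 6, 1]
  [0, 0, 6]
(up to reordering of blocks).

Per-block formulas:
  For a 3×3 Jordan block J_3(6): exp(t · J_3(6)) = e^(6t)·(I + t·N + (t^2/2)·N^2), where N is the 3×3 nilpotent shift.

After assembling e^{tJ} and conjugating by P, we get:

e^{tA} =
  [-3*t*exp(6*t) + exp(6*t), 9*t*exp(6*t), 3*t^2*exp(6*t)/2 + 8*t*exp(6*t)]
  [-t*exp(6*t), 3*t*exp(6*t) + exp(6*t), t^2*exp(6*t)/2 + 3*t*exp(6*t)]
  [0, 0, exp(6*t)]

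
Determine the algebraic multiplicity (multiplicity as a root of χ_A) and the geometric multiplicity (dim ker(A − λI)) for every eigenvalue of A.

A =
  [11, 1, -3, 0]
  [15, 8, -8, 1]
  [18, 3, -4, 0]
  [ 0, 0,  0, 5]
λ = 5: alg = 4, geom = 2

Step 1 — factor the characteristic polynomial to read off the algebraic multiplicities:
  χ_A(x) = (x - 5)^4

Step 2 — compute geometric multiplicities via the rank-nullity identity g(λ) = n − rank(A − λI):
  rank(A − (5)·I) = 2, so dim ker(A − (5)·I) = n − 2 = 2

Summary:
  λ = 5: algebraic multiplicity = 4, geometric multiplicity = 2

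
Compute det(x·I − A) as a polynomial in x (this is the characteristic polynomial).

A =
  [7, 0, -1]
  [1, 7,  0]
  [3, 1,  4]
x^3 - 18*x^2 + 108*x - 216

Expanding det(x·I − A) (e.g. by cofactor expansion or by noting that A is similar to its Jordan form J, which has the same characteristic polynomial as A) gives
  χ_A(x) = x^3 - 18*x^2 + 108*x - 216
which factors as (x - 6)^3. The eigenvalues (with algebraic multiplicities) are λ = 6 with multiplicity 3.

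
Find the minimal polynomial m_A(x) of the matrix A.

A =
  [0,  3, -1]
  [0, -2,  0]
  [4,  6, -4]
x^2 + 4*x + 4

The characteristic polynomial is χ_A(x) = (x + 2)^3, so the eigenvalues are known. The minimal polynomial is
  m_A(x) = Π_λ (x − λ)^{k_λ}
where k_λ is the size of the *largest* Jordan block for λ (equivalently, the smallest k with (A − λI)^k v = 0 for every generalised eigenvector v of λ).

  λ = -2: largest Jordan block has size 2, contributing (x + 2)^2

So m_A(x) = (x + 2)^2 = x^2 + 4*x + 4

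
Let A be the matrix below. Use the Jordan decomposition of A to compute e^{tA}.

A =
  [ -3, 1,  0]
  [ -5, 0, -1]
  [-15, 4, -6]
e^{tA} =
  [-5*t^2*exp(-3*t)/2 + exp(-3*t), 3*t^2*exp(-3*t)/2 + t*exp(-3*t), -t^2*exp(-3*t)/2]
  [-5*t*exp(-3*t), 3*t*exp(-3*t) + exp(-3*t), -t*exp(-3*t)]
  [25*t^2*exp(-3*t)/2 - 15*t*exp(-3*t), -15*t^2*exp(-3*t)/2 + 4*t*exp(-3*t), 5*t^2*exp(-3*t)/2 - 3*t*exp(-3*t) + exp(-3*t)]

Strategy: write A = P · J · P⁻¹ where J is a Jordan canonical form, so e^{tA} = P · e^{tJ} · P⁻¹, and e^{tJ} can be computed block-by-block.

A has Jordan form
J =
  [-3,  1,  0]
  [ 0, -3,  1]
  [ 0,  0, -3]
(up to reordering of blocks).

Per-block formulas:
  For a 3×3 Jordan block J_3(-3): exp(t · J_3(-3)) = e^(-3t)·(I + t·N + (t^2/2)·N^2), where N is the 3×3 nilpotent shift.

After assembling e^{tJ} and conjugating by P, we get:

e^{tA} =
  [-5*t^2*exp(-3*t)/2 + exp(-3*t), 3*t^2*exp(-3*t)/2 + t*exp(-3*t), -t^2*exp(-3*t)/2]
  [-5*t*exp(-3*t), 3*t*exp(-3*t) + exp(-3*t), -t*exp(-3*t)]
  [25*t^2*exp(-3*t)/2 - 15*t*exp(-3*t), -15*t^2*exp(-3*t)/2 + 4*t*exp(-3*t), 5*t^2*exp(-3*t)/2 - 3*t*exp(-3*t) + exp(-3*t)]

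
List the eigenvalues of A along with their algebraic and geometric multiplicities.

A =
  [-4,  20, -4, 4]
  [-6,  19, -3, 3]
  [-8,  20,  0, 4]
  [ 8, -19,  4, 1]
λ = 4: alg = 4, geom = 2

Step 1 — factor the characteristic polynomial to read off the algebraic multiplicities:
  χ_A(x) = (x - 4)^4

Step 2 — compute geometric multiplicities via the rank-nullity identity g(λ) = n − rank(A − λI):
  rank(A − (4)·I) = 2, so dim ker(A − (4)·I) = n − 2 = 2

Summary:
  λ = 4: algebraic multiplicity = 4, geometric multiplicity = 2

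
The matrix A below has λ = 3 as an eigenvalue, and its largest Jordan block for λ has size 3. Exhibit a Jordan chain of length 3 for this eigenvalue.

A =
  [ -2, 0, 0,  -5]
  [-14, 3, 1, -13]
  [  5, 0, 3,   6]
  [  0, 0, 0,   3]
A Jordan chain for λ = 3 of length 3:
v_1 = (0, -1, 0, 0)ᵀ
v_2 = (0, -1, -1, 0)ᵀ
v_3 = (1, 0, 0, -1)ᵀ

Let N = A − (3)·I. We want v_3 with N^3 v_3 = 0 but N^2 v_3 ≠ 0; then v_{j-1} := N · v_j for j = 3, …, 2.

Pick v_3 = (1, 0, 0, -1)ᵀ.
Then v_2 = N · v_3 = (0, -1, -1, 0)ᵀ.
Then v_1 = N · v_2 = (0, -1, 0, 0)ᵀ.

Sanity check: (A − (3)·I) v_1 = (0, 0, 0, 0)ᵀ = 0. ✓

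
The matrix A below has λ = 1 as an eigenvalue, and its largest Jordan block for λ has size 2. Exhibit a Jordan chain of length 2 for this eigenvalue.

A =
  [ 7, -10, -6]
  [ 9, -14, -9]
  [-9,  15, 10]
A Jordan chain for λ = 1 of length 2:
v_1 = (6, 9, -9)ᵀ
v_2 = (1, 0, 0)ᵀ

Let N = A − (1)·I. We want v_2 with N^2 v_2 = 0 but N^1 v_2 ≠ 0; then v_{j-1} := N · v_j for j = 2, …, 2.

Pick v_2 = (1, 0, 0)ᵀ.
Then v_1 = N · v_2 = (6, 9, -9)ᵀ.

Sanity check: (A − (1)·I) v_1 = (0, 0, 0)ᵀ = 0. ✓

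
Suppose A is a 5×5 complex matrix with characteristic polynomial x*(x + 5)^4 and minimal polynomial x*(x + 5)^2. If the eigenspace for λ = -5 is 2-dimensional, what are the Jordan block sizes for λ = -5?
Block sizes for λ = -5: [2, 2]

Step 1 — from the characteristic polynomial, algebraic multiplicity of λ = -5 is 4. From dim ker(A − (-5)·I) = 2, there are exactly 2 Jordan blocks for λ = -5.
Step 2 — from the minimal polynomial, the factor (x + 5)^2 tells us the largest block for λ = -5 has size 2.
Step 3 — with total size 4, 2 blocks, and largest block 2, the block sizes (in nonincreasing order) are [2, 2].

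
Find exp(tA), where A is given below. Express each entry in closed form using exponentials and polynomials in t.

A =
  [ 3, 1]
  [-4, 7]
e^{tA} =
  [-2*t*exp(5*t) + exp(5*t), t*exp(5*t)]
  [-4*t*exp(5*t), 2*t*exp(5*t) + exp(5*t)]

Strategy: write A = P · J · P⁻¹ where J is a Jordan canonical form, so e^{tA} = P · e^{tJ} · P⁻¹, and e^{tJ} can be computed block-by-block.

A has Jordan form
J =
  [5, 1]
  [0, 5]
(up to reordering of blocks).

Per-block formulas:
  For a 2×2 Jordan block J_2(5): exp(t · J_2(5)) = e^(5t)·(I + t·N), where N is the 2×2 nilpotent shift.

After assembling e^{tJ} and conjugating by P, we get:

e^{tA} =
  [-2*t*exp(5*t) + exp(5*t), t*exp(5*t)]
  [-4*t*exp(5*t), 2*t*exp(5*t) + exp(5*t)]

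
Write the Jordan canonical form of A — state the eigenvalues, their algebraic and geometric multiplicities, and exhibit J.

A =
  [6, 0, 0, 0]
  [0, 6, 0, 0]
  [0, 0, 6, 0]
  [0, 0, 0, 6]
J_1(6) ⊕ J_1(6) ⊕ J_1(6) ⊕ J_1(6)

The characteristic polynomial is
  det(x·I − A) = x^4 - 24*x^3 + 216*x^2 - 864*x + 1296 = (x - 6)^4

Eigenvalues and multiplicities (the geometric multiplicity of λ is n − rank(A − λI), which equals the number of Jordan blocks for λ):
  λ = 6: algebraic multiplicity = 4, geometric multiplicity = 4

Determining the block sizes for each eigenvalue:
  λ = 6: gm = am = 4, so every block has size 1 → block sizes [1, 1, 1, 1]

Assembling the blocks gives a Jordan form
J =
  [6, 0, 0, 0]
  [0, 6, 0, 0]
  [0, 0, 6, 0]
  [0, 0, 0, 6]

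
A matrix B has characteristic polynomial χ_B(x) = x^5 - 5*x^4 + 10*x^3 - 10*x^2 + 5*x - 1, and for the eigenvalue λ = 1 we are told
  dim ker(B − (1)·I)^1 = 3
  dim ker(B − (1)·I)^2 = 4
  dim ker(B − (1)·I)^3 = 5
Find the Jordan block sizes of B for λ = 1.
Block sizes for λ = 1: [3, 1, 1]

From the dimensions of kernels of powers, the number of Jordan blocks of size at least j is d_j − d_{j−1} where d_j = dim ker(N^j) (with d_0 = 0). Computing the differences gives [3, 1, 1].
The number of blocks of size exactly k is (#blocks of size ≥ k) − (#blocks of size ≥ k + 1), so the partition is: 2 block(s) of size 1, 1 block(s) of size 3.
In nonincreasing order the block sizes are [3, 1, 1].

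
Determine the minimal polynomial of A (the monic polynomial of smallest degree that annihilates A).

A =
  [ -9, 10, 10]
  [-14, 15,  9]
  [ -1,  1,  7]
x^3 - 13*x^2 + 48*x - 36

The characteristic polynomial is χ_A(x) = (x - 6)^2*(x - 1), so the eigenvalues are known. The minimal polynomial is
  m_A(x) = Π_λ (x − λ)^{k_λ}
where k_λ is the size of the *largest* Jordan block for λ (equivalently, the smallest k with (A − λI)^k v = 0 for every generalised eigenvector v of λ).

  λ = 1: largest Jordan block has size 1, contributing (x − 1)
  λ = 6: largest Jordan block has size 2, contributing (x − 6)^2

So m_A(x) = (x - 6)^2*(x - 1) = x^3 - 13*x^2 + 48*x - 36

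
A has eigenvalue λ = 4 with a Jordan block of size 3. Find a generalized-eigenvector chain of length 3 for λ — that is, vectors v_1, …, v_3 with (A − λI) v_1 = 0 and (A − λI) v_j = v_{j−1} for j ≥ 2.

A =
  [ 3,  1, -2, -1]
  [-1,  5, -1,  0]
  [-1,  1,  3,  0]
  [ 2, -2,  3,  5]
A Jordan chain for λ = 4 of length 3:
v_1 = (0, 1, 1, -1)ᵀ
v_2 = (-1, -1, -1, 2)ᵀ
v_3 = (1, 0, 0, 0)ᵀ

Let N = A − (4)·I. We want v_3 with N^3 v_3 = 0 but N^2 v_3 ≠ 0; then v_{j-1} := N · v_j for j = 3, …, 2.

Pick v_3 = (1, 0, 0, 0)ᵀ.
Then v_2 = N · v_3 = (-1, -1, -1, 2)ᵀ.
Then v_1 = N · v_2 = (0, 1, 1, -1)ᵀ.

Sanity check: (A − (4)·I) v_1 = (0, 0, 0, 0)ᵀ = 0. ✓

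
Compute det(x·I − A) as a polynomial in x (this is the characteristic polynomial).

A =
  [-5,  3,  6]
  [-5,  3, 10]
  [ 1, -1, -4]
x^3 + 6*x^2 + 12*x + 8

Expanding det(x·I − A) (e.g. by cofactor expansion or by noting that A is similar to its Jordan form J, which has the same characteristic polynomial as A) gives
  χ_A(x) = x^3 + 6*x^2 + 12*x + 8
which factors as (x + 2)^3. The eigenvalues (with algebraic multiplicities) are λ = -2 with multiplicity 3.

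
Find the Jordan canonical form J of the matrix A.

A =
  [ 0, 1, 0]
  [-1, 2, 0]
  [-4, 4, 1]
J_2(1) ⊕ J_1(1)

The characteristic polynomial is
  det(x·I − A) = x^3 - 3*x^2 + 3*x - 1 = (x - 1)^3

Eigenvalues and multiplicities (the geometric multiplicity of λ is n − rank(A − λI), which equals the number of Jordan blocks for λ):
  λ = 1: algebraic multiplicity = 3, geometric multiplicity = 2

Determining the block sizes for each eigenvalue:
  λ = 1: 2 blocks summing to 3 forces exactly one block of size 2 and the rest size 1 → block sizes [2, 1]

Assembling the blocks gives a Jordan form
J =
  [1, 1, 0]
  [0, 1, 0]
  [0, 0, 1]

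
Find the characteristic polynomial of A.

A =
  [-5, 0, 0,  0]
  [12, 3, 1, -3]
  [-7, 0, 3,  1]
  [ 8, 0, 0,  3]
x^4 - 4*x^3 - 18*x^2 + 108*x - 135

Expanding det(x·I − A) (e.g. by cofactor expansion or by noting that A is similar to its Jordan form J, which has the same characteristic polynomial as A) gives
  χ_A(x) = x^4 - 4*x^3 - 18*x^2 + 108*x - 135
which factors as (x - 3)^3*(x + 5). The eigenvalues (with algebraic multiplicities) are λ = -5 with multiplicity 1, λ = 3 with multiplicity 3.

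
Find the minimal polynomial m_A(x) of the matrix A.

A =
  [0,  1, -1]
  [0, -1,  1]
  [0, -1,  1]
x^2

The characteristic polynomial is χ_A(x) = x^3, so the eigenvalues are known. The minimal polynomial is
  m_A(x) = Π_λ (x − λ)^{k_λ}
where k_λ is the size of the *largest* Jordan block for λ (equivalently, the smallest k with (A − λI)^k v = 0 for every generalised eigenvector v of λ).

  λ = 0: largest Jordan block has size 2, contributing (x − 0)^2

So m_A(x) = x^2 = x^2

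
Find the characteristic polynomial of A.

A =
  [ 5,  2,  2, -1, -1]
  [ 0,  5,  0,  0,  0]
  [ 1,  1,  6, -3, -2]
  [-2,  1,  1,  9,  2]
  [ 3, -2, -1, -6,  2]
x^5 - 27*x^4 + 291*x^3 - 1565*x^2 + 4200*x - 4500

Expanding det(x·I − A) (e.g. by cofactor expansion or by noting that A is similar to its Jordan form J, which has the same characteristic polynomial as A) gives
  χ_A(x) = x^5 - 27*x^4 + 291*x^3 - 1565*x^2 + 4200*x - 4500
which factors as (x - 6)^2*(x - 5)^3. The eigenvalues (with algebraic multiplicities) are λ = 5 with multiplicity 3, λ = 6 with multiplicity 2.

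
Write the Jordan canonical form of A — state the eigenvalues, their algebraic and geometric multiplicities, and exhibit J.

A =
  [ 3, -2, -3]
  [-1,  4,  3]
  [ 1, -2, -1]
J_2(2) ⊕ J_1(2)

The characteristic polynomial is
  det(x·I − A) = x^3 - 6*x^2 + 12*x - 8 = (x - 2)^3

Eigenvalues and multiplicities (the geometric multiplicity of λ is n − rank(A − λI), which equals the number of Jordan blocks for λ):
  λ = 2: algebraic multiplicity = 3, geometric multiplicity = 2

Determining the block sizes for each eigenvalue:
  λ = 2: 2 blocks summing to 3 forces exactly one block of size 2 and the rest size 1 → block sizes [2, 1]

Assembling the blocks gives a Jordan form
J =
  [2, 1, 0]
  [0, 2, 0]
  [0, 0, 2]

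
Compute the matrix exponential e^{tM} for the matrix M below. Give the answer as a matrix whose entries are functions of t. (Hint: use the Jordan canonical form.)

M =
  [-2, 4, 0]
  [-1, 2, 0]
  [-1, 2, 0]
e^{tM} =
  [1 - 2*t, 4*t, 0]
  [-t, 2*t + 1, 0]
  [-t, 2*t, 1]

Strategy: write M = P · J · P⁻¹ where J is a Jordan canonical form, so e^{tM} = P · e^{tJ} · P⁻¹, and e^{tJ} can be computed block-by-block.

M has Jordan form
J =
  [0, 1, 0]
  [0, 0, 0]
  [0, 0, 0]
(up to reordering of blocks).

Per-block formulas:
  For a 2×2 Jordan block J_2(0): exp(t · J_2(0)) = e^(0t)·(I + t·N), where N is the 2×2 nilpotent shift.
  For a 1×1 block at λ = 0: exp(t · [0]) = [e^(0t)].

After assembling e^{tJ} and conjugating by P, we get:

e^{tM} =
  [1 - 2*t, 4*t, 0]
  [-t, 2*t + 1, 0]
  [-t, 2*t, 1]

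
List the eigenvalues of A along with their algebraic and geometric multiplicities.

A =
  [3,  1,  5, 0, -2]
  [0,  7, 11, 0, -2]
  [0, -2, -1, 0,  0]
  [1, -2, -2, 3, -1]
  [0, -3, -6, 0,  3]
λ = 3: alg = 5, geom = 2

Step 1 — factor the characteristic polynomial to read off the algebraic multiplicities:
  χ_A(x) = (x - 3)^5

Step 2 — compute geometric multiplicities via the rank-nullity identity g(λ) = n − rank(A − λI):
  rank(A − (3)·I) = 3, so dim ker(A − (3)·I) = n − 3 = 2

Summary:
  λ = 3: algebraic multiplicity = 5, geometric multiplicity = 2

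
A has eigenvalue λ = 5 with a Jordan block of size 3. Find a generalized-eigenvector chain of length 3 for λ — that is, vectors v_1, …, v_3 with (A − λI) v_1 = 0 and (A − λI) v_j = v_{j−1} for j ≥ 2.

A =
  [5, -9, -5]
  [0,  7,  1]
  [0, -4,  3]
A Jordan chain for λ = 5 of length 3:
v_1 = (2, 0, 0)ᵀ
v_2 = (-9, 2, -4)ᵀ
v_3 = (0, 1, 0)ᵀ

Let N = A − (5)·I. We want v_3 with N^3 v_3 = 0 but N^2 v_3 ≠ 0; then v_{j-1} := N · v_j for j = 3, …, 2.

Pick v_3 = (0, 1, 0)ᵀ.
Then v_2 = N · v_3 = (-9, 2, -4)ᵀ.
Then v_1 = N · v_2 = (2, 0, 0)ᵀ.

Sanity check: (A − (5)·I) v_1 = (0, 0, 0)ᵀ = 0. ✓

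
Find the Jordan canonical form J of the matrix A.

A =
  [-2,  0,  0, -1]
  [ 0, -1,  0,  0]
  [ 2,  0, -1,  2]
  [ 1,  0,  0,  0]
J_2(-1) ⊕ J_1(-1) ⊕ J_1(-1)

The characteristic polynomial is
  det(x·I − A) = x^4 + 4*x^3 + 6*x^2 + 4*x + 1 = (x + 1)^4

Eigenvalues and multiplicities (the geometric multiplicity of λ is n − rank(A − λI), which equals the number of Jordan blocks for λ):
  λ = -1: algebraic multiplicity = 4, geometric multiplicity = 3

Determining the block sizes for each eigenvalue:
  λ = -1: 3 blocks summing to 4 forces exactly one block of size 2 and the rest size 1 → block sizes [2, 1, 1]

Assembling the blocks gives a Jordan form
J =
  [-1,  1,  0,  0]
  [ 0, -1,  0,  0]
  [ 0,  0, -1,  0]
  [ 0,  0,  0, -1]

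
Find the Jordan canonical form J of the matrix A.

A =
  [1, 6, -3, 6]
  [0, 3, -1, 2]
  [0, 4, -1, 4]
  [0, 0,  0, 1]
J_2(1) ⊕ J_1(1) ⊕ J_1(1)

The characteristic polynomial is
  det(x·I − A) = x^4 - 4*x^3 + 6*x^2 - 4*x + 1 = (x - 1)^4

Eigenvalues and multiplicities (the geometric multiplicity of λ is n − rank(A − λI), which equals the number of Jordan blocks for λ):
  λ = 1: algebraic multiplicity = 4, geometric multiplicity = 3

Determining the block sizes for each eigenvalue:
  λ = 1: 3 blocks summing to 4 forces exactly one block of size 2 and the rest size 1 → block sizes [2, 1, 1]

Assembling the blocks gives a Jordan form
J =
  [1, 1, 0, 0]
  [0, 1, 0, 0]
  [0, 0, 1, 0]
  [0, 0, 0, 1]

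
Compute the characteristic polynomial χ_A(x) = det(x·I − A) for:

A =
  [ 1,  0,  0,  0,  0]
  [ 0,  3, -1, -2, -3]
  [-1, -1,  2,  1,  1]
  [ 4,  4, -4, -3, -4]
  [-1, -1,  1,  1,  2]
x^5 - 5*x^4 + 10*x^3 - 10*x^2 + 5*x - 1

Expanding det(x·I − A) (e.g. by cofactor expansion or by noting that A is similar to its Jordan form J, which has the same characteristic polynomial as A) gives
  χ_A(x) = x^5 - 5*x^4 + 10*x^3 - 10*x^2 + 5*x - 1
which factors as (x - 1)^5. The eigenvalues (with algebraic multiplicities) are λ = 1 with multiplicity 5.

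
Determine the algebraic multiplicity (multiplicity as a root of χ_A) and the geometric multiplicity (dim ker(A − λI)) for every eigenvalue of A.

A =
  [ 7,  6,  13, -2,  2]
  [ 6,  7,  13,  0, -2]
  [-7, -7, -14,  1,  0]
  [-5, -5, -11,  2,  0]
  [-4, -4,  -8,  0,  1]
λ = -1: alg = 1, geom = 1; λ = 1: alg = 4, geom = 2

Step 1 — factor the characteristic polynomial to read off the algebraic multiplicities:
  χ_A(x) = (x - 1)^4*(x + 1)

Step 2 — compute geometric multiplicities via the rank-nullity identity g(λ) = n − rank(A − λI):
  rank(A − (-1)·I) = 4, so dim ker(A − (-1)·I) = n − 4 = 1
  rank(A − (1)·I) = 3, so dim ker(A − (1)·I) = n − 3 = 2

Summary:
  λ = -1: algebraic multiplicity = 1, geometric multiplicity = 1
  λ = 1: algebraic multiplicity = 4, geometric multiplicity = 2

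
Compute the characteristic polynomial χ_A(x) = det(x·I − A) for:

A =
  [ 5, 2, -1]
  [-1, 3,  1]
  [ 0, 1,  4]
x^3 - 12*x^2 + 48*x - 64

Expanding det(x·I − A) (e.g. by cofactor expansion or by noting that A is similar to its Jordan form J, which has the same characteristic polynomial as A) gives
  χ_A(x) = x^3 - 12*x^2 + 48*x - 64
which factors as (x - 4)^3. The eigenvalues (with algebraic multiplicities) are λ = 4 with multiplicity 3.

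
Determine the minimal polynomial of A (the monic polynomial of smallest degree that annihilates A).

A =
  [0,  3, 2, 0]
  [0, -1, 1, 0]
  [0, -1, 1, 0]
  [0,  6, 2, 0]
x^3

The characteristic polynomial is χ_A(x) = x^4, so the eigenvalues are known. The minimal polynomial is
  m_A(x) = Π_λ (x − λ)^{k_λ}
where k_λ is the size of the *largest* Jordan block for λ (equivalently, the smallest k with (A − λI)^k v = 0 for every generalised eigenvector v of λ).

  λ = 0: largest Jordan block has size 3, contributing (x − 0)^3

So m_A(x) = x^3 = x^3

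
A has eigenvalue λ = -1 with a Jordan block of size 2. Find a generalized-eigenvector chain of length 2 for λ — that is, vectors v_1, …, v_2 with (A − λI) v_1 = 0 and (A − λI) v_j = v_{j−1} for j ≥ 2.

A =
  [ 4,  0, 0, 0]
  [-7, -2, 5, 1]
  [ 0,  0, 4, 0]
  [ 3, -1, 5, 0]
A Jordan chain for λ = -1 of length 2:
v_1 = (0, -1, 0, -1)ᵀ
v_2 = (0, 1, 0, 0)ᵀ

Let N = A − (-1)·I. We want v_2 with N^2 v_2 = 0 but N^1 v_2 ≠ 0; then v_{j-1} := N · v_j for j = 2, …, 2.

Pick v_2 = (0, 1, 0, 0)ᵀ.
Then v_1 = N · v_2 = (0, -1, 0, -1)ᵀ.

Sanity check: (A − (-1)·I) v_1 = (0, 0, 0, 0)ᵀ = 0. ✓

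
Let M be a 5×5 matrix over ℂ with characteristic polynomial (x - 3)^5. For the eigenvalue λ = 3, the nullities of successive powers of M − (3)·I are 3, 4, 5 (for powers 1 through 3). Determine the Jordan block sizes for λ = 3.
Block sizes for λ = 3: [3, 1, 1]

From the dimensions of kernels of powers, the number of Jordan blocks of size at least j is d_j − d_{j−1} where d_j = dim ker(N^j) (with d_0 = 0). Computing the differences gives [3, 1, 1].
The number of blocks of size exactly k is (#blocks of size ≥ k) − (#blocks of size ≥ k + 1), so the partition is: 2 block(s) of size 1, 1 block(s) of size 3.
In nonincreasing order the block sizes are [3, 1, 1].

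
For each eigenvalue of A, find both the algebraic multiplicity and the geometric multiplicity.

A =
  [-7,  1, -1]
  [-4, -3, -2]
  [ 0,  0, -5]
λ = -5: alg = 3, geom = 2

Step 1 — factor the characteristic polynomial to read off the algebraic multiplicities:
  χ_A(x) = (x + 5)^3

Step 2 — compute geometric multiplicities via the rank-nullity identity g(λ) = n − rank(A − λI):
  rank(A − (-5)·I) = 1, so dim ker(A − (-5)·I) = n − 1 = 2

Summary:
  λ = -5: algebraic multiplicity = 3, geometric multiplicity = 2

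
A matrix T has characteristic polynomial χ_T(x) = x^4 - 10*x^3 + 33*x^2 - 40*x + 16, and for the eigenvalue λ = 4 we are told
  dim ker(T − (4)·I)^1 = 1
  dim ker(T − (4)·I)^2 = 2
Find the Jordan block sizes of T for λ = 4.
Block sizes for λ = 4: [2]

From the dimensions of kernels of powers, the number of Jordan blocks of size at least j is d_j − d_{j−1} where d_j = dim ker(N^j) (with d_0 = 0). Computing the differences gives [1, 1].
The number of blocks of size exactly k is (#blocks of size ≥ k) − (#blocks of size ≥ k + 1), so the partition is: 1 block(s) of size 2.
In nonincreasing order the block sizes are [2].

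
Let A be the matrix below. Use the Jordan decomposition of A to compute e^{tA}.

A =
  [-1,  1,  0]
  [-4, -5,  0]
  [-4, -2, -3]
e^{tA} =
  [2*t*exp(-3*t) + exp(-3*t), t*exp(-3*t), 0]
  [-4*t*exp(-3*t), -2*t*exp(-3*t) + exp(-3*t), 0]
  [-4*t*exp(-3*t), -2*t*exp(-3*t), exp(-3*t)]

Strategy: write A = P · J · P⁻¹ where J is a Jordan canonical form, so e^{tA} = P · e^{tJ} · P⁻¹, and e^{tJ} can be computed block-by-block.

A has Jordan form
J =
  [-3,  1,  0]
  [ 0, -3,  0]
  [ 0,  0, -3]
(up to reordering of blocks).

Per-block formulas:
  For a 1×1 block at λ = -3: exp(t · [-3]) = [e^(-3t)].
  For a 2×2 Jordan block J_2(-3): exp(t · J_2(-3)) = e^(-3t)·(I + t·N), where N is the 2×2 nilpotent shift.

After assembling e^{tJ} and conjugating by P, we get:

e^{tA} =
  [2*t*exp(-3*t) + exp(-3*t), t*exp(-3*t), 0]
  [-4*t*exp(-3*t), -2*t*exp(-3*t) + exp(-3*t), 0]
  [-4*t*exp(-3*t), -2*t*exp(-3*t), exp(-3*t)]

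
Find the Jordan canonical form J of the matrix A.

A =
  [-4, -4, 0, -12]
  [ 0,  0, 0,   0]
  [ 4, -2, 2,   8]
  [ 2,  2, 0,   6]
J_1(0) ⊕ J_1(0) ⊕ J_1(2) ⊕ J_1(2)

The characteristic polynomial is
  det(x·I − A) = x^4 - 4*x^3 + 4*x^2 = x^2*(x - 2)^2

Eigenvalues and multiplicities (the geometric multiplicity of λ is n − rank(A − λI), which equals the number of Jordan blocks for λ):
  λ = 0: algebraic multiplicity = 2, geometric multiplicity = 2
  λ = 2: algebraic multiplicity = 2, geometric multiplicity = 2

Determining the block sizes for each eigenvalue:
  λ = 0: gm = am = 2, so every block has size 1 → block sizes [1, 1]
  λ = 2: gm = am = 2, so every block has size 1 → block sizes [1, 1]

Assembling the blocks gives a Jordan form
J =
  [0, 0, 0, 0]
  [0, 0, 0, 0]
  [0, 0, 2, 0]
  [0, 0, 0, 2]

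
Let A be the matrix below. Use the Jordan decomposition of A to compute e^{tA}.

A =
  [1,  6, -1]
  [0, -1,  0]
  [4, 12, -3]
e^{tA} =
  [2*t*exp(-t) + exp(-t), 6*t*exp(-t), -t*exp(-t)]
  [0, exp(-t), 0]
  [4*t*exp(-t), 12*t*exp(-t), -2*t*exp(-t) + exp(-t)]

Strategy: write A = P · J · P⁻¹ where J is a Jordan canonical form, so e^{tA} = P · e^{tJ} · P⁻¹, and e^{tJ} can be computed block-by-block.

A has Jordan form
J =
  [-1,  1,  0]
  [ 0, -1,  0]
  [ 0,  0, -1]
(up to reordering of blocks).

Per-block formulas:
  For a 1×1 block at λ = -1: exp(t · [-1]) = [e^(-1t)].
  For a 2×2 Jordan block J_2(-1): exp(t · J_2(-1)) = e^(-1t)·(I + t·N), where N is the 2×2 nilpotent shift.

After assembling e^{tJ} and conjugating by P, we get:

e^{tA} =
  [2*t*exp(-t) + exp(-t), 6*t*exp(-t), -t*exp(-t)]
  [0, exp(-t), 0]
  [4*t*exp(-t), 12*t*exp(-t), -2*t*exp(-t) + exp(-t)]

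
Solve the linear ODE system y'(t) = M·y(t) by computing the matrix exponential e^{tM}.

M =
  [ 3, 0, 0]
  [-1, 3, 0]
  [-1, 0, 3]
e^{tM} =
  [exp(3*t), 0, 0]
  [-t*exp(3*t), exp(3*t), 0]
  [-t*exp(3*t), 0, exp(3*t)]

Strategy: write M = P · J · P⁻¹ where J is a Jordan canonical form, so e^{tM} = P · e^{tJ} · P⁻¹, and e^{tJ} can be computed block-by-block.

M has Jordan form
J =
  [3, 1, 0]
  [0, 3, 0]
  [0, 0, 3]
(up to reordering of blocks).

Per-block formulas:
  For a 2×2 Jordan block J_2(3): exp(t · J_2(3)) = e^(3t)·(I + t·N), where N is the 2×2 nilpotent shift.
  For a 1×1 block at λ = 3: exp(t · [3]) = [e^(3t)].

After assembling e^{tJ} and conjugating by P, we get:

e^{tM} =
  [exp(3*t), 0, 0]
  [-t*exp(3*t), exp(3*t), 0]
  [-t*exp(3*t), 0, exp(3*t)]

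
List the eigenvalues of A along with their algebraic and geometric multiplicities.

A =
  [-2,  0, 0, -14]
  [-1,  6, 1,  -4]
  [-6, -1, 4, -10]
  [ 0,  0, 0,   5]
λ = -2: alg = 1, geom = 1; λ = 5: alg = 3, geom = 2

Step 1 — factor the characteristic polynomial to read off the algebraic multiplicities:
  χ_A(x) = (x - 5)^3*(x + 2)

Step 2 — compute geometric multiplicities via the rank-nullity identity g(λ) = n − rank(A − λI):
  rank(A − (-2)·I) = 3, so dim ker(A − (-2)·I) = n − 3 = 1
  rank(A − (5)·I) = 2, so dim ker(A − (5)·I) = n − 2 = 2

Summary:
  λ = -2: algebraic multiplicity = 1, geometric multiplicity = 1
  λ = 5: algebraic multiplicity = 3, geometric multiplicity = 2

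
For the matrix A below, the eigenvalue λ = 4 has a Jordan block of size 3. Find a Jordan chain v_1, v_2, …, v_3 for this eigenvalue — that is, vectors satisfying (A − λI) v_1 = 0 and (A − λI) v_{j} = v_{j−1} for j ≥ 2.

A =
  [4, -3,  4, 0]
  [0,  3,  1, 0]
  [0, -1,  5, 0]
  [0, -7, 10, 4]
A Jordan chain for λ = 4 of length 3:
v_1 = (-1, 0, 0, -3)ᵀ
v_2 = (-3, -1, -1, -7)ᵀ
v_3 = (0, 1, 0, 0)ᵀ

Let N = A − (4)·I. We want v_3 with N^3 v_3 = 0 but N^2 v_3 ≠ 0; then v_{j-1} := N · v_j for j = 3, …, 2.

Pick v_3 = (0, 1, 0, 0)ᵀ.
Then v_2 = N · v_3 = (-3, -1, -1, -7)ᵀ.
Then v_1 = N · v_2 = (-1, 0, 0, -3)ᵀ.

Sanity check: (A − (4)·I) v_1 = (0, 0, 0, 0)ᵀ = 0. ✓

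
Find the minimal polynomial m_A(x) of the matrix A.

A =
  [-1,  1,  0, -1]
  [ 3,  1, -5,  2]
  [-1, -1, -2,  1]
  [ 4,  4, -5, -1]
x^3 + x^2 - 8*x - 12

The characteristic polynomial is χ_A(x) = (x - 3)*(x + 2)^3, so the eigenvalues are known. The minimal polynomial is
  m_A(x) = Π_λ (x − λ)^{k_λ}
where k_λ is the size of the *largest* Jordan block for λ (equivalently, the smallest k with (A − λI)^k v = 0 for every generalised eigenvector v of λ).

  λ = -2: largest Jordan block has size 2, contributing (x + 2)^2
  λ = 3: largest Jordan block has size 1, contributing (x − 3)

So m_A(x) = (x - 3)*(x + 2)^2 = x^3 + x^2 - 8*x - 12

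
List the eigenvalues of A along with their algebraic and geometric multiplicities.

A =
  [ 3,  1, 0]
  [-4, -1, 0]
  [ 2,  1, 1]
λ = 1: alg = 3, geom = 2

Step 1 — factor the characteristic polynomial to read off the algebraic multiplicities:
  χ_A(x) = (x - 1)^3

Step 2 — compute geometric multiplicities via the rank-nullity identity g(λ) = n − rank(A − λI):
  rank(A − (1)·I) = 1, so dim ker(A − (1)·I) = n − 1 = 2

Summary:
  λ = 1: algebraic multiplicity = 3, geometric multiplicity = 2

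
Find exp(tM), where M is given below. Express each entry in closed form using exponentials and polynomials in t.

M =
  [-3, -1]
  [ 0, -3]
e^{tM} =
  [exp(-3*t), -t*exp(-3*t)]
  [0, exp(-3*t)]

Strategy: write M = P · J · P⁻¹ where J is a Jordan canonical form, so e^{tM} = P · e^{tJ} · P⁻¹, and e^{tJ} can be computed block-by-block.

M has Jordan form
J =
  [-3,  1]
  [ 0, -3]
(up to reordering of blocks).

Per-block formulas:
  For a 2×2 Jordan block J_2(-3): exp(t · J_2(-3)) = e^(-3t)·(I + t·N), where N is the 2×2 nilpotent shift.

After assembling e^{tJ} and conjugating by P, we get:

e^{tM} =
  [exp(-3*t), -t*exp(-3*t)]
  [0, exp(-3*t)]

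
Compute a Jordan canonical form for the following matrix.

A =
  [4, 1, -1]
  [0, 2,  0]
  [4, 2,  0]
J_2(2) ⊕ J_1(2)

The characteristic polynomial is
  det(x·I − A) = x^3 - 6*x^2 + 12*x - 8 = (x - 2)^3

Eigenvalues and multiplicities (the geometric multiplicity of λ is n − rank(A − λI), which equals the number of Jordan blocks for λ):
  λ = 2: algebraic multiplicity = 3, geometric multiplicity = 2

Determining the block sizes for each eigenvalue:
  λ = 2: 2 blocks summing to 3 forces exactly one block of size 2 and the rest size 1 → block sizes [2, 1]

Assembling the blocks gives a Jordan form
J =
  [2, 1, 0]
  [0, 2, 0]
  [0, 0, 2]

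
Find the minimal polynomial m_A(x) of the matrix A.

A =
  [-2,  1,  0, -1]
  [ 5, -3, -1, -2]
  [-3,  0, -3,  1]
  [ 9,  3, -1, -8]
x^2 + 8*x + 16

The characteristic polynomial is χ_A(x) = (x + 4)^4, so the eigenvalues are known. The minimal polynomial is
  m_A(x) = Π_λ (x − λ)^{k_λ}
where k_λ is the size of the *largest* Jordan block for λ (equivalently, the smallest k with (A − λI)^k v = 0 for every generalised eigenvector v of λ).

  λ = -4: largest Jordan block has size 2, contributing (x + 4)^2

So m_A(x) = (x + 4)^2 = x^2 + 8*x + 16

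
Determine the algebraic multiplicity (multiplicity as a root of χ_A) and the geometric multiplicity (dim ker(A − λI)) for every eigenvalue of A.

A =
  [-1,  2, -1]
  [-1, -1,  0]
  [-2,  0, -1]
λ = -1: alg = 3, geom = 1

Step 1 — factor the characteristic polynomial to read off the algebraic multiplicities:
  χ_A(x) = (x + 1)^3

Step 2 — compute geometric multiplicities via the rank-nullity identity g(λ) = n − rank(A − λI):
  rank(A − (-1)·I) = 2, so dim ker(A − (-1)·I) = n − 2 = 1

Summary:
  λ = -1: algebraic multiplicity = 3, geometric multiplicity = 1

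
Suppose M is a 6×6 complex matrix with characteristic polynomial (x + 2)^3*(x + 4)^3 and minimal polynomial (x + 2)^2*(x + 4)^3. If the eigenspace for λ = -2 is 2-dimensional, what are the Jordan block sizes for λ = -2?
Block sizes for λ = -2: [2, 1]

Step 1 — from the characteristic polynomial, algebraic multiplicity of λ = -2 is 3. From dim ker(M − (-2)·I) = 2, there are exactly 2 Jordan blocks for λ = -2.
Step 2 — from the minimal polynomial, the factor (x + 2)^2 tells us the largest block for λ = -2 has size 2.
Step 3 — with total size 3, 2 blocks, and largest block 2, the block sizes (in nonincreasing order) are [2, 1].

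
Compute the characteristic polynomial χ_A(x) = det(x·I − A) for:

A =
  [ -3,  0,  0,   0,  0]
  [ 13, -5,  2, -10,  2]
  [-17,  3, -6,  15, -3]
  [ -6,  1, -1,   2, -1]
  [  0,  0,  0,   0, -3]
x^5 + 15*x^4 + 90*x^3 + 270*x^2 + 405*x + 243

Expanding det(x·I − A) (e.g. by cofactor expansion or by noting that A is similar to its Jordan form J, which has the same characteristic polynomial as A) gives
  χ_A(x) = x^5 + 15*x^4 + 90*x^3 + 270*x^2 + 405*x + 243
which factors as (x + 3)^5. The eigenvalues (with algebraic multiplicities) are λ = -3 with multiplicity 5.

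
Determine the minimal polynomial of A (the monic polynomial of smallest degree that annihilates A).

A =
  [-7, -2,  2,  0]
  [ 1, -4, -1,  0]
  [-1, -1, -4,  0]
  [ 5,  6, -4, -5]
x^2 + 10*x + 25

The characteristic polynomial is χ_A(x) = (x + 5)^4, so the eigenvalues are known. The minimal polynomial is
  m_A(x) = Π_λ (x − λ)^{k_λ}
where k_λ is the size of the *largest* Jordan block for λ (equivalently, the smallest k with (A − λI)^k v = 0 for every generalised eigenvector v of λ).

  λ = -5: largest Jordan block has size 2, contributing (x + 5)^2

So m_A(x) = (x + 5)^2 = x^2 + 10*x + 25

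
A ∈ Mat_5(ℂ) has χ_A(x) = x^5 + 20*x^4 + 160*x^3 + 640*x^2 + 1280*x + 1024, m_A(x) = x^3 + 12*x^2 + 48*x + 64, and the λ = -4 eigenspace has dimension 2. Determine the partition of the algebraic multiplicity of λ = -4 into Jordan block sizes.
Block sizes for λ = -4: [3, 2]

Step 1 — from the characteristic polynomial, algebraic multiplicity of λ = -4 is 5. From dim ker(A − (-4)·I) = 2, there are exactly 2 Jordan blocks for λ = -4.
Step 2 — from the minimal polynomial, the factor (x + 4)^3 tells us the largest block for λ = -4 has size 3.
Step 3 — with total size 5, 2 blocks, and largest block 3, the block sizes (in nonincreasing order) are [3, 2].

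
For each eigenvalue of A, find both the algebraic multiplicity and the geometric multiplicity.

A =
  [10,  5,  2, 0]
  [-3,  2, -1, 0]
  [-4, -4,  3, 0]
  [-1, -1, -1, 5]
λ = 5: alg = 4, geom = 2

Step 1 — factor the characteristic polynomial to read off the algebraic multiplicities:
  χ_A(x) = (x - 5)^4

Step 2 — compute geometric multiplicities via the rank-nullity identity g(λ) = n − rank(A − λI):
  rank(A − (5)·I) = 2, so dim ker(A − (5)·I) = n − 2 = 2

Summary:
  λ = 5: algebraic multiplicity = 4, geometric multiplicity = 2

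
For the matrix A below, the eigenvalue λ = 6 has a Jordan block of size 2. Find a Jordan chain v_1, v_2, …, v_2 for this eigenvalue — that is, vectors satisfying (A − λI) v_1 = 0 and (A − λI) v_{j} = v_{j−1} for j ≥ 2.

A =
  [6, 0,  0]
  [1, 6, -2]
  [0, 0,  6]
A Jordan chain for λ = 6 of length 2:
v_1 = (0, 1, 0)ᵀ
v_2 = (1, 0, 0)ᵀ

Let N = A − (6)·I. We want v_2 with N^2 v_2 = 0 but N^1 v_2 ≠ 0; then v_{j-1} := N · v_j for j = 2, …, 2.

Pick v_2 = (1, 0, 0)ᵀ.
Then v_1 = N · v_2 = (0, 1, 0)ᵀ.

Sanity check: (A − (6)·I) v_1 = (0, 0, 0)ᵀ = 0. ✓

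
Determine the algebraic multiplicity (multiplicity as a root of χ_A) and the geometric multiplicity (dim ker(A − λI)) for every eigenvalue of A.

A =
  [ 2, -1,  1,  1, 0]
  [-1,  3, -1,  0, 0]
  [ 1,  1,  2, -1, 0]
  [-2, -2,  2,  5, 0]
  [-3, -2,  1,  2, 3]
λ = 3: alg = 5, geom = 3

Step 1 — factor the characteristic polynomial to read off the algebraic multiplicities:
  χ_A(x) = (x - 3)^5

Step 2 — compute geometric multiplicities via the rank-nullity identity g(λ) = n − rank(A − λI):
  rank(A − (3)·I) = 2, so dim ker(A − (3)·I) = n − 2 = 3

Summary:
  λ = 3: algebraic multiplicity = 5, geometric multiplicity = 3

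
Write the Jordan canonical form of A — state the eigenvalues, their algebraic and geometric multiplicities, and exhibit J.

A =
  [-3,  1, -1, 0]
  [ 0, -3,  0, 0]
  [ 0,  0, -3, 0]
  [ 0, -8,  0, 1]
J_2(-3) ⊕ J_1(-3) ⊕ J_1(1)

The characteristic polynomial is
  det(x·I − A) = x^4 + 8*x^3 + 18*x^2 - 27 = (x - 1)*(x + 3)^3

Eigenvalues and multiplicities (the geometric multiplicity of λ is n − rank(A − λI), which equals the number of Jordan blocks for λ):
  λ = -3: algebraic multiplicity = 3, geometric multiplicity = 2
  λ = 1: algebraic multiplicity = 1, geometric multiplicity = 1

Determining the block sizes for each eigenvalue:
  λ = -3: 2 blocks summing to 3 forces exactly one block of size 2 and the rest size 1 → block sizes [2, 1]
  λ = 1: one block (gm = 1), so the single block has size am = 1 → block sizes [1]

Assembling the blocks gives a Jordan form
J =
  [-3,  1,  0, 0]
  [ 0, -3,  0, 0]
  [ 0,  0, -3, 0]
  [ 0,  0,  0, 1]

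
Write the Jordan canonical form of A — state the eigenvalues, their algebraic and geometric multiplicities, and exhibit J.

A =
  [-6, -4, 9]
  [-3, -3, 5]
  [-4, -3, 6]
J_3(-1)

The characteristic polynomial is
  det(x·I − A) = x^3 + 3*x^2 + 3*x + 1 = (x + 1)^3

Eigenvalues and multiplicities (the geometric multiplicity of λ is n − rank(A − λI), which equals the number of Jordan blocks for λ):
  λ = -1: algebraic multiplicity = 3, geometric multiplicity = 1

Determining the block sizes for each eigenvalue:
  λ = -1: one block (gm = 1), so the single block has size am = 3 → block sizes [3]

Assembling the blocks gives a Jordan form
J =
  [-1,  1,  0]
  [ 0, -1,  1]
  [ 0,  0, -1]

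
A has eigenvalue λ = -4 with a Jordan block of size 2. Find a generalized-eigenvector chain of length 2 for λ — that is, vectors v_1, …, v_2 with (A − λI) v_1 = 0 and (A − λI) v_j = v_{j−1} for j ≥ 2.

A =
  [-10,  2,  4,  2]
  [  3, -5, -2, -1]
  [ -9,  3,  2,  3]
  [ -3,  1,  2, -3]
A Jordan chain for λ = -4 of length 2:
v_1 = (-6, 3, -9, -3)ᵀ
v_2 = (1, 0, 0, 0)ᵀ

Let N = A − (-4)·I. We want v_2 with N^2 v_2 = 0 but N^1 v_2 ≠ 0; then v_{j-1} := N · v_j for j = 2, …, 2.

Pick v_2 = (1, 0, 0, 0)ᵀ.
Then v_1 = N · v_2 = (-6, 3, -9, -3)ᵀ.

Sanity check: (A − (-4)·I) v_1 = (0, 0, 0, 0)ᵀ = 0. ✓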